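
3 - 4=-1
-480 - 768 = -1248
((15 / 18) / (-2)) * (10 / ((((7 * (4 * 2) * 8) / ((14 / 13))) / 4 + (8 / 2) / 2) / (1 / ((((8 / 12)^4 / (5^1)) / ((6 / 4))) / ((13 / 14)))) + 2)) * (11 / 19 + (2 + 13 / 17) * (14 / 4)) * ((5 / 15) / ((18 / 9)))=-290671875 / 204337552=-1.42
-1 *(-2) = 2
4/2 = 2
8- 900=-892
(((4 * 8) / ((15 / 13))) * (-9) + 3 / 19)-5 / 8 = -190051 / 760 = -250.07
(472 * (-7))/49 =-67.43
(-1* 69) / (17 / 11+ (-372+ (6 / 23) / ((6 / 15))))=17457 / 93560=0.19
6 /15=2 /5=0.40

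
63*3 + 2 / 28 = 2647 / 14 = 189.07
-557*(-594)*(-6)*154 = -305712792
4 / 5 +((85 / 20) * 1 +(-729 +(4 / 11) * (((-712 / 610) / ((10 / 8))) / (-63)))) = -3060331051 / 4227300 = -723.94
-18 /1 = -18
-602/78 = -301/39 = -7.72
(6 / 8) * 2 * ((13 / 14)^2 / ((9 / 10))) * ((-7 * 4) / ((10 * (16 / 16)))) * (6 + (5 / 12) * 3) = -4901 / 168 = -29.17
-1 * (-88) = 88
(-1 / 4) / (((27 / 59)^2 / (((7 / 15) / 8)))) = -24367 / 349920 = -0.07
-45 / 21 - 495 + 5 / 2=-6925 / 14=-494.64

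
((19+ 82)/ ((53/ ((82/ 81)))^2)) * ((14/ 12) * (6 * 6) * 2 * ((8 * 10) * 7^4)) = 3652491861760/ 6143283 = 594550.48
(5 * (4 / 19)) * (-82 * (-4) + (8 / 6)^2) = 59360 / 171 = 347.13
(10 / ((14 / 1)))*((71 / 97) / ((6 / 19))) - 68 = -270287 / 4074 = -66.34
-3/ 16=-0.19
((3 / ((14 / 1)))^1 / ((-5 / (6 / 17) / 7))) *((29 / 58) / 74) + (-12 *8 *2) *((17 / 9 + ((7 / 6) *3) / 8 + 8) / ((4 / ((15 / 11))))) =-93532399 / 138380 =-675.91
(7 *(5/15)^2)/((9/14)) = 98/81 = 1.21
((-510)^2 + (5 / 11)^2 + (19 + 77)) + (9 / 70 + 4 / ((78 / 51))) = 28650506447 / 110110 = 260198.95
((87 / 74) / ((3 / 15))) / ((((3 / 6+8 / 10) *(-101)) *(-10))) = 435 / 97162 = 0.00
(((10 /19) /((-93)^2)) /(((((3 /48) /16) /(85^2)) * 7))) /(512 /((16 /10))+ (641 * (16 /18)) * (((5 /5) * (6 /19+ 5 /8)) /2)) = 36992000 /1352819881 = 0.03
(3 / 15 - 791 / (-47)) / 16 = 2001 / 1880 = 1.06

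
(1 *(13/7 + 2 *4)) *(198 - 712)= -35466/7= -5066.57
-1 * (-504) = 504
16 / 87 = 0.18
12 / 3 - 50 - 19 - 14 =-79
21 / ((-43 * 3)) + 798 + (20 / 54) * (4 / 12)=2779297 / 3483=797.96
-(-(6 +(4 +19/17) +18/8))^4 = -682740290961/21381376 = -31931.54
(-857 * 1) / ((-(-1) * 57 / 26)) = -22282 / 57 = -390.91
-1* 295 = -295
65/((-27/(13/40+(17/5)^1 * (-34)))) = 19981/72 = 277.51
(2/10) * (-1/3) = -1/15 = -0.07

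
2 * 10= 20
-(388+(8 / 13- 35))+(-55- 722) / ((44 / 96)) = -292991 / 143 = -2048.89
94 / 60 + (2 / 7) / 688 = 56603 / 36120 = 1.57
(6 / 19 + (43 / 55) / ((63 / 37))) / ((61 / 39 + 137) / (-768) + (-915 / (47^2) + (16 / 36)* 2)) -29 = -938741567503 / 35603750875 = -26.37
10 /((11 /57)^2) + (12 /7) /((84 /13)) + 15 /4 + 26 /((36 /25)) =62023253 /213444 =290.58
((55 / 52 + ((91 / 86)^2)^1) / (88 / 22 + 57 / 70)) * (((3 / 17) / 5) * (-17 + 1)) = -35170464 / 137707973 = -0.26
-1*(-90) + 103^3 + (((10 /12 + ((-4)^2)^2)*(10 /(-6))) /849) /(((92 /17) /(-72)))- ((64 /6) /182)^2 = 23049517377056 /21091707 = 1092823.70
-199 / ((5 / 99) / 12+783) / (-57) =78804 / 17673971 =0.00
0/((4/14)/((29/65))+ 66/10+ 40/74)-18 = -18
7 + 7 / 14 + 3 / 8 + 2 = 79 / 8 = 9.88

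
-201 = -201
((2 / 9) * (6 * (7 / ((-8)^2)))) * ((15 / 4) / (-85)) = -7 / 1088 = -0.01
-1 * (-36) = 36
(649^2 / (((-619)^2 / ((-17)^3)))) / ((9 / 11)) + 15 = -22711238908 / 3448449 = -6585.93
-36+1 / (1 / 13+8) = -3767 / 105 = -35.88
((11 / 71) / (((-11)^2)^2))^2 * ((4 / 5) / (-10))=-2 / 223260975025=-0.00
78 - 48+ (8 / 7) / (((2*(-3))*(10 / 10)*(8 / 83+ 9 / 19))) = 560062 / 18879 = 29.67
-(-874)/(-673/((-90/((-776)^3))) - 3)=-39330/157242605959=-0.00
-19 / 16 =-1.19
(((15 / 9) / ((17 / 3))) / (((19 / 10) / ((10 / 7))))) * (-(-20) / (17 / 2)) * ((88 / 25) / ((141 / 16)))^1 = 1126400 / 5419617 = 0.21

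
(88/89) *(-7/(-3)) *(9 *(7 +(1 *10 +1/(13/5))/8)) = 172.30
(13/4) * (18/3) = 39/2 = 19.50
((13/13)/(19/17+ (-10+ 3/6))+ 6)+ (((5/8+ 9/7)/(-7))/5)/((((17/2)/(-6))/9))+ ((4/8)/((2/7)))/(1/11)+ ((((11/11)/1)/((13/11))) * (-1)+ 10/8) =79876756/3086265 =25.88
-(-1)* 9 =9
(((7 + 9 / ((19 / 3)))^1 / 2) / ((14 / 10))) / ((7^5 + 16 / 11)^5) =64420400 / 28737831031386461874769223169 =0.00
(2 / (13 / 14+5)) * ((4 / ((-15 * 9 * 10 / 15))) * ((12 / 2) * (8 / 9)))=-0.08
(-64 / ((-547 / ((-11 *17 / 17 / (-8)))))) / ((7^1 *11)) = 0.00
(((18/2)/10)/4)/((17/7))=63/680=0.09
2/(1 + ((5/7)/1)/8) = 112/61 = 1.84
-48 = -48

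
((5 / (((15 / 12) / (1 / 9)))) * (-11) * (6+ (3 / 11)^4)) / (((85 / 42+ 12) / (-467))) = 766488968 / 783959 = 977.72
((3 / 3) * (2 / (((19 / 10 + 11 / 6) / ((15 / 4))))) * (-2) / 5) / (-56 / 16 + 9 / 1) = -45 / 308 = -0.15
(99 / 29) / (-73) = -99 / 2117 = -0.05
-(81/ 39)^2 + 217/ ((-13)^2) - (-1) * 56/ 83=-2.35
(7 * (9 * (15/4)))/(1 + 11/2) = 945/26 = 36.35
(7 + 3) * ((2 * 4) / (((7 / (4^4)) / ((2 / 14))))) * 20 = 409600 / 49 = 8359.18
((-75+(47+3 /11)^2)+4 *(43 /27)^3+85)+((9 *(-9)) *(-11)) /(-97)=520182314833 /231019371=2251.68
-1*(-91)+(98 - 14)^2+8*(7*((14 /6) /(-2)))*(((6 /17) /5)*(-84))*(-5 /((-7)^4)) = 850397 /119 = 7146.19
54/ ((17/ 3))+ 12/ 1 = 366/ 17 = 21.53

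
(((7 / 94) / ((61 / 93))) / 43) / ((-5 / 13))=-8463 / 1232810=-0.01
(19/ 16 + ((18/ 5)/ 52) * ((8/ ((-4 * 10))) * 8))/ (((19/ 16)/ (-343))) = -1920457/ 6175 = -311.01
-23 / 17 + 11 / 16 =-181 / 272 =-0.67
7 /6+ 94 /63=335 /126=2.66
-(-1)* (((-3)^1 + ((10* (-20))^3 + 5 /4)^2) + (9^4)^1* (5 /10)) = 1023999680052465 /16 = 63999980003279.06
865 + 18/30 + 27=4463/5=892.60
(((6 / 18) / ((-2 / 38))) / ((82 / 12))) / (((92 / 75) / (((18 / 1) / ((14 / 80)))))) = -513000 / 6601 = -77.72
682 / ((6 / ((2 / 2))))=341 / 3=113.67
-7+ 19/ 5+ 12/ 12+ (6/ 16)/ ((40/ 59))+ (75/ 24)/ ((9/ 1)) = -3743/ 2880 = -1.30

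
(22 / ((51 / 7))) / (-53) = -154 / 2703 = -0.06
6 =6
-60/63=-20/21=-0.95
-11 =-11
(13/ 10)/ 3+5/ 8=127/ 120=1.06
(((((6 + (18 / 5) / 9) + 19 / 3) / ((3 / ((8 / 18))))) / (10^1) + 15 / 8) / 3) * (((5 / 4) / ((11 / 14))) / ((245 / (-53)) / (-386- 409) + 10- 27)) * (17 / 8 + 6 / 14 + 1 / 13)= -35966641057 / 212326583040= -0.17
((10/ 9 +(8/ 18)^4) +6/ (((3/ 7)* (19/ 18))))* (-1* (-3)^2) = -129.72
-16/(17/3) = -48/17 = -2.82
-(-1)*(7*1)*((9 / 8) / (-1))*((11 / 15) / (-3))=77 / 40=1.92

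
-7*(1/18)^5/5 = -7/9447840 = -0.00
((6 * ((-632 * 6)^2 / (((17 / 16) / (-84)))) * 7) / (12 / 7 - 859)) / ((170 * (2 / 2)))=2840882429952 / 8671445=327613.50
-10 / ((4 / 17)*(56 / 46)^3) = -1034195 / 43904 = -23.56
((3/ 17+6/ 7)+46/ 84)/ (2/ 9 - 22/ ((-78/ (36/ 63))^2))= 4006821/ 560116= 7.15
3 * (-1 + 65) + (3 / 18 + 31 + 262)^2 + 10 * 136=87498.69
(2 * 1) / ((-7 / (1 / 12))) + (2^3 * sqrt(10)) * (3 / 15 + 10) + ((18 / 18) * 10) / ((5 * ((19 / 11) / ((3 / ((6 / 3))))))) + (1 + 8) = 8549 / 798 + 408 * sqrt(10) / 5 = 268.75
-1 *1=-1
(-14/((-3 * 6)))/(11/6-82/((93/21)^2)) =-13454/40611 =-0.33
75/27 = 25/9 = 2.78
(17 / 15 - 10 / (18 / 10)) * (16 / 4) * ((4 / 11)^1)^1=-6.43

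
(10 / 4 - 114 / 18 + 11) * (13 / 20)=559 / 120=4.66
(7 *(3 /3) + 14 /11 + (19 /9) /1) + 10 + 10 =3008 /99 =30.38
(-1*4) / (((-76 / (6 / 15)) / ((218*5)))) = 436 / 19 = 22.95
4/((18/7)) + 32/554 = 4022/2493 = 1.61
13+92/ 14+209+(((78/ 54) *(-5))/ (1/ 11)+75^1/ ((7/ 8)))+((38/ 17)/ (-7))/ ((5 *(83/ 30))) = 20873693/ 88893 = 234.82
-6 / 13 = -0.46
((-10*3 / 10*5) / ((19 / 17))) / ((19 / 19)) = -255 / 19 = -13.42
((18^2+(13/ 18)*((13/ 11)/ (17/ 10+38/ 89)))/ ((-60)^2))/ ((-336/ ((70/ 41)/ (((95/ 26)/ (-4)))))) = 790335949/ 1576692572400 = 0.00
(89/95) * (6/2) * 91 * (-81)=-1968057/95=-20716.39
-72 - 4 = -76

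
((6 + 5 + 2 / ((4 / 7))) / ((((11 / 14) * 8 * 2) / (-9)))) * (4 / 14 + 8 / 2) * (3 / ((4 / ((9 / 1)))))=-105705 / 352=-300.30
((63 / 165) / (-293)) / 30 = -7 / 161150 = -0.00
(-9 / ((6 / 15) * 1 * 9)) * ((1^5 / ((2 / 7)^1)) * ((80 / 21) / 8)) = -25 / 6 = -4.17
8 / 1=8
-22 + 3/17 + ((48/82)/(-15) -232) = -253.86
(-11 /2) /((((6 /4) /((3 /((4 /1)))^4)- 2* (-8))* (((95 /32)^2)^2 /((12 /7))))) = -0.01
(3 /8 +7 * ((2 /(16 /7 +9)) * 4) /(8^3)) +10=52505 /5056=10.38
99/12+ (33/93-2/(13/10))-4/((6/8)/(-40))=1065853/4836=220.40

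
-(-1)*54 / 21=18 / 7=2.57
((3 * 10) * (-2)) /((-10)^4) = -3 /500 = -0.01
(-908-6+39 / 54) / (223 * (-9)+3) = 16439 / 36072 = 0.46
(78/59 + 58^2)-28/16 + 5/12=595426/177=3363.99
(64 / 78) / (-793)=-0.00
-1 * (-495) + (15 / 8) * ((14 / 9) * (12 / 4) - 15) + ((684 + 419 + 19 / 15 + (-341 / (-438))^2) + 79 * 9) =4396101019 / 1918440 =2291.50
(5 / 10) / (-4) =-0.12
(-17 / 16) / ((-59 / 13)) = 0.23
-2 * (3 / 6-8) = 15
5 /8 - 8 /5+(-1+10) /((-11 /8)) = -3309 /440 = -7.52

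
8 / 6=4 / 3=1.33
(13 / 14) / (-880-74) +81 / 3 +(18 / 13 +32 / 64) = 5015009 / 173628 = 28.88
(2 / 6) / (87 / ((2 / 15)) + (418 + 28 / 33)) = 22 / 70709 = 0.00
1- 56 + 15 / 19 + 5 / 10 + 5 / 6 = -3014 / 57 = -52.88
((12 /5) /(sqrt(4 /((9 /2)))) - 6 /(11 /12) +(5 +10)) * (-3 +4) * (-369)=-34317 /11 - 3321 * sqrt(2) /5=-4059.05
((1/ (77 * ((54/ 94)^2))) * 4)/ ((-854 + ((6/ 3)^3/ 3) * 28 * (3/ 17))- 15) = -150212/ 816679017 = -0.00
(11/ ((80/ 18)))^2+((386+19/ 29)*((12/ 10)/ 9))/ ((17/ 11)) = 93435199/ 2366400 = 39.48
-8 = -8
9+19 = 28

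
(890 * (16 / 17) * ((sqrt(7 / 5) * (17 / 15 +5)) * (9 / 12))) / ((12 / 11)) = 180136 * sqrt(35) / 255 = 4179.21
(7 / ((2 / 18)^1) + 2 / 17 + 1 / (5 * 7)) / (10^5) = 9393 / 14875000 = 0.00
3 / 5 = 0.60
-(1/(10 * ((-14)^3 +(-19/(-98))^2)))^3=110730297608/2287709842577774159796875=0.00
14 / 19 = 0.74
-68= -68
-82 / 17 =-4.82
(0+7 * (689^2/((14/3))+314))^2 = 2040780816481/4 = 510195204120.25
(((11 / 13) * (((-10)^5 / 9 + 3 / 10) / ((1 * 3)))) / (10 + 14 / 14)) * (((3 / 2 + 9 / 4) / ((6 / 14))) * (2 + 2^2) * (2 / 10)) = -538447 / 180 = -2991.37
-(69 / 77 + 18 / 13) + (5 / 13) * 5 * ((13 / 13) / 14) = -613 / 286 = -2.14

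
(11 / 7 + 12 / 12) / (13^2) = 18 / 1183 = 0.02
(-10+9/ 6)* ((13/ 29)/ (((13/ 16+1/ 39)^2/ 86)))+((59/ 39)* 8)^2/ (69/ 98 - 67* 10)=-369323612276840320/ 791361361545651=-466.69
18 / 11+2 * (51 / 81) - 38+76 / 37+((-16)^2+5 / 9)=2456099 / 10989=223.51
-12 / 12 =-1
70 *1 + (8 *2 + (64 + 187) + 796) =1133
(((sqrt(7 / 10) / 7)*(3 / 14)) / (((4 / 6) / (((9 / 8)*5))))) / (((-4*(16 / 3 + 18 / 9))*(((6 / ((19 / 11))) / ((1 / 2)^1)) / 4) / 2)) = -1539*sqrt(70) / 1517824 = -0.01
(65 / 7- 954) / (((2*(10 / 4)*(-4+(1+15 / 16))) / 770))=211616 / 3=70538.67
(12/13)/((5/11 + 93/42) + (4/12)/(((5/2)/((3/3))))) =27720/84149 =0.33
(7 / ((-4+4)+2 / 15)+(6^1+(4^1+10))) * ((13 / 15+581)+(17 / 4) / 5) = 1013927 / 24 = 42246.96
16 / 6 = 8 / 3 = 2.67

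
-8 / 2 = -4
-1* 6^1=-6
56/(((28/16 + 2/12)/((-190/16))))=-7980/23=-346.96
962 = 962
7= 7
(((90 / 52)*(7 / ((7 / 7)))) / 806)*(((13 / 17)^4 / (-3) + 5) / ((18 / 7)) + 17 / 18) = 34540555 / 807815112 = 0.04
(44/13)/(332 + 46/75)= 1650/162149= 0.01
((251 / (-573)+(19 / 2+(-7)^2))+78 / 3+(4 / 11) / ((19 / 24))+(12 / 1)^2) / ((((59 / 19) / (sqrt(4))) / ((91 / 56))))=711542611 / 2975016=239.17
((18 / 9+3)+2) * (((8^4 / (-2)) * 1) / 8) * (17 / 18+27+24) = -837760 / 9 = -93084.44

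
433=433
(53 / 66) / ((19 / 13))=689 / 1254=0.55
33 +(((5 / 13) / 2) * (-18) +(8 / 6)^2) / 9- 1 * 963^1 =-979487 / 1053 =-930.19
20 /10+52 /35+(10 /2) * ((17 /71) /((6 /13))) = 90647 /14910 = 6.08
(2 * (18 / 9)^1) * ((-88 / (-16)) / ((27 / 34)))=748 / 27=27.70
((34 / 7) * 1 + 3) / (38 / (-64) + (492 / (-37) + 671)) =65120 / 5446119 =0.01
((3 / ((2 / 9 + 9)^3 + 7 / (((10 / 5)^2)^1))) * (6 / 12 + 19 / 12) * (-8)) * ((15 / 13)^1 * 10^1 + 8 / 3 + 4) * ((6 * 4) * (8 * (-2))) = 13250304000 / 29799263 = 444.65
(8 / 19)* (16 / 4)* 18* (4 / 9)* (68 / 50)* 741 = 339456 / 25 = 13578.24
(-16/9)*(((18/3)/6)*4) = -64/9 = -7.11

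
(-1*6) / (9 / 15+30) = -10 / 51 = -0.20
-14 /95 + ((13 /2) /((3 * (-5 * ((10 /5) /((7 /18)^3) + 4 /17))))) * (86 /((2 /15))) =-8.31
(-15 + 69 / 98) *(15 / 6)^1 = -7005 / 196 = -35.74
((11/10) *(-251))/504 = -2761/5040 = -0.55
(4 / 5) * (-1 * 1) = -4 / 5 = -0.80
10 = 10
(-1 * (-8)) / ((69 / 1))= 8 / 69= 0.12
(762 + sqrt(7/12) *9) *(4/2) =3 *sqrt(21) + 1524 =1537.75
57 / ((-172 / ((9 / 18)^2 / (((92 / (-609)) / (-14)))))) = -242991 / 31648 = -7.68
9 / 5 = 1.80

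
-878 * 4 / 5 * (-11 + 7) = 14048 / 5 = 2809.60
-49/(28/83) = -581/4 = -145.25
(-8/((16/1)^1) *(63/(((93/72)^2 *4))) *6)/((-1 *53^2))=27216/2699449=0.01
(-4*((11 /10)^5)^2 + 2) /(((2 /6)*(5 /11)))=-690935011833 /12500000000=-55.27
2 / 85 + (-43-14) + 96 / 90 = -55.91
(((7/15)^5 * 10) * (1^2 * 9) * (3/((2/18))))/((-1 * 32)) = -16807/10000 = -1.68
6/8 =3/4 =0.75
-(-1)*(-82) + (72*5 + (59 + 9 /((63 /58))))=2417 /7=345.29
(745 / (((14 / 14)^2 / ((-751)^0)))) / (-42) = -745 / 42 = -17.74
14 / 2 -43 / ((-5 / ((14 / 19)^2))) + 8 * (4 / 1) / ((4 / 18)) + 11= 300838 / 1805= 166.67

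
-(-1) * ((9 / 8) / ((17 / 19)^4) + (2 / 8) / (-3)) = 3351625 / 2004504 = 1.67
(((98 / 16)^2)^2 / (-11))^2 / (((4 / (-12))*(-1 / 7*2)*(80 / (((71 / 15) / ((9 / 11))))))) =16516766493091697 / 1328755507200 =12430.25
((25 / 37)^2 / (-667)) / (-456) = 625 / 416384088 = 0.00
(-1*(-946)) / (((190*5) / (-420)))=-39732 / 95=-418.23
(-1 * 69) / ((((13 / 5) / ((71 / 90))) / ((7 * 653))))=-7464443 / 78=-95697.99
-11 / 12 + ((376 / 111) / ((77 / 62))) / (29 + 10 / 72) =-29517683 / 35863212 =-0.82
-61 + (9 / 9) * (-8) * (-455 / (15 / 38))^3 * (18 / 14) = 47257083145 / 3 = 15752361048.33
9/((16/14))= 63/8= 7.88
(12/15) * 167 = 668/5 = 133.60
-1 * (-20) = 20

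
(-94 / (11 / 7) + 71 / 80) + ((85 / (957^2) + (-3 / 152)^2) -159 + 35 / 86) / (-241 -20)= -69251666332065827 / 1187380790735040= -58.32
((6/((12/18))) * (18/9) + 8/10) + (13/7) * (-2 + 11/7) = 4411/245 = 18.00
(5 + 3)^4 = 4096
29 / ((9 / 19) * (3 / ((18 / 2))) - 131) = -551 / 2486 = -0.22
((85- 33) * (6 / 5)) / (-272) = -0.23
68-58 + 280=290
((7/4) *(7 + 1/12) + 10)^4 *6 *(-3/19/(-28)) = 1335469140625/156893184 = 8511.96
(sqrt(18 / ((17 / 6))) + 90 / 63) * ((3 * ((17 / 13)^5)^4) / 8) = 60963471099713587836024015 / 532138985696662384286428 + 2151651921166361923624377 * sqrt(51) / 76019855099523197755204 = 316.69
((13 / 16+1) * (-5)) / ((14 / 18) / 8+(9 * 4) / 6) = -1305 / 878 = -1.49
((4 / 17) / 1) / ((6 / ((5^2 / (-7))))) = -50 / 357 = -0.14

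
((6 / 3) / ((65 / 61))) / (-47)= -122 / 3055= -0.04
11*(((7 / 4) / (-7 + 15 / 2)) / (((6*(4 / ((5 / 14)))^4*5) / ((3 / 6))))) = 0.00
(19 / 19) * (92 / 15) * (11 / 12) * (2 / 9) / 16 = 253 / 3240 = 0.08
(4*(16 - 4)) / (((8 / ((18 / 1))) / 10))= 1080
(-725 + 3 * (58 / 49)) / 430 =-35351 / 21070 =-1.68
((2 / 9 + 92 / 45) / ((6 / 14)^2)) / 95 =1666 / 12825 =0.13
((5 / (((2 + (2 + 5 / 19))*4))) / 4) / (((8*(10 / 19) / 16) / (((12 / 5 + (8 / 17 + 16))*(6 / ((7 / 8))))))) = 36.04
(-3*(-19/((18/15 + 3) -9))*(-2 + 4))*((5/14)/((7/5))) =-2375/392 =-6.06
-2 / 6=-1 / 3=-0.33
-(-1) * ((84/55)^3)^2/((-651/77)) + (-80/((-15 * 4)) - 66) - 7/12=-20828766766113/312036312500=-66.75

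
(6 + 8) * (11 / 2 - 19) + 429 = 240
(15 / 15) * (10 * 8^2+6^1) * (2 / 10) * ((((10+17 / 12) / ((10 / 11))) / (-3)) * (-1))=486761 / 900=540.85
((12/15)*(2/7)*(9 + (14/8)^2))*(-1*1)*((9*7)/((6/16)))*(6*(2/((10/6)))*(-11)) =917136/25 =36685.44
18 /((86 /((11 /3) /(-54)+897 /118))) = 36004 /22833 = 1.58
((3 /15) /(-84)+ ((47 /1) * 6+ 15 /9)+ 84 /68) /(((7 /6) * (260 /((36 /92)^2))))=164768823 /1145708200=0.14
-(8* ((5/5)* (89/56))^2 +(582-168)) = -170209/392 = -434.21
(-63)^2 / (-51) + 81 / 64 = -83295 / 1088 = -76.56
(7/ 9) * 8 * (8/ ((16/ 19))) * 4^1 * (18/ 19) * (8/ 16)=112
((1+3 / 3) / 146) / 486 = 1 / 35478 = 0.00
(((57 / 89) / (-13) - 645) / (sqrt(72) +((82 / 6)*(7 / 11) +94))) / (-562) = 41733206757 / 3708581333821 - 2438233974*sqrt(2) / 3708581333821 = 0.01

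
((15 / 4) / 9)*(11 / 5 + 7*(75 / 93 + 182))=99343 / 186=534.10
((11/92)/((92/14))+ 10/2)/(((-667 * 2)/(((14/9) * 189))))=-3121839/2822744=-1.11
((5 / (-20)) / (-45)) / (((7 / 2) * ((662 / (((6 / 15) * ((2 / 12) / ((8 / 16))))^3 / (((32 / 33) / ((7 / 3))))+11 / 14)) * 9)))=74789 / 354709530000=0.00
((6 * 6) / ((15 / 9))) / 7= 108 / 35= 3.09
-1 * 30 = -30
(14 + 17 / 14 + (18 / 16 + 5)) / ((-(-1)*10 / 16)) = 239 / 7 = 34.14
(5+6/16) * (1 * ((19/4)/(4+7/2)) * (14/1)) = 5719/120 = 47.66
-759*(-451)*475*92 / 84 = 1246575275 / 7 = 178082182.14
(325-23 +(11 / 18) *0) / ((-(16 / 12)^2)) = -1359 / 8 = -169.88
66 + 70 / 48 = 1619 / 24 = 67.46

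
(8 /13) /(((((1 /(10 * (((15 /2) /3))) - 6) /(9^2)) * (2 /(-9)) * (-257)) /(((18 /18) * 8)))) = -583200 /497809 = -1.17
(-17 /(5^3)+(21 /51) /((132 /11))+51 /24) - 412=-20908811 /51000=-409.98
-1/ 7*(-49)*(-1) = -7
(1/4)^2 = 1/16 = 0.06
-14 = -14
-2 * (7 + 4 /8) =-15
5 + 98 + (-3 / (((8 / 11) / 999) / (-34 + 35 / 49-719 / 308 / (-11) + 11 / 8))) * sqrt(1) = 644230217 / 4928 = 130728.53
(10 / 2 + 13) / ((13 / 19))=342 / 13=26.31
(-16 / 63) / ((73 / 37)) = -0.13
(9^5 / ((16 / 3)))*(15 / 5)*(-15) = -7971615 / 16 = -498225.94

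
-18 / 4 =-9 / 2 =-4.50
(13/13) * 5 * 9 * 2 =90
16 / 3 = 5.33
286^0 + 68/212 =70/53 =1.32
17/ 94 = 0.18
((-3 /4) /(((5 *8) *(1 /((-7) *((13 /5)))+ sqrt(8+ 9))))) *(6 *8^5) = -9539712 *sqrt(17) /43985-104832 /8797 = -906.16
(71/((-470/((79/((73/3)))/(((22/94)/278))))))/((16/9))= -21050577/64240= -327.69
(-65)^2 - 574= 3651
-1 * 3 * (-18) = 54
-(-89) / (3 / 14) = 1246 / 3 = 415.33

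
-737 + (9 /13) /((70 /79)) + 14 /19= -12716481 /17290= -735.48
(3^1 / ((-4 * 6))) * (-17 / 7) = 17 / 56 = 0.30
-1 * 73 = -73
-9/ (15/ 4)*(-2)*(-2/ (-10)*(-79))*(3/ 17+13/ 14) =-249324/ 2975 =-83.81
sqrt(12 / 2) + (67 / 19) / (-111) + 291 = sqrt(6) + 613652 / 2109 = 293.42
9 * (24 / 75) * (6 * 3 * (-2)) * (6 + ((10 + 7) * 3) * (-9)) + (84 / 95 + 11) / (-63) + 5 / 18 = 2810982679 / 59850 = 46967.13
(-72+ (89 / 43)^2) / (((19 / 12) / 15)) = -641.52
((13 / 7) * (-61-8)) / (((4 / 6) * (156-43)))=-2691 / 1582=-1.70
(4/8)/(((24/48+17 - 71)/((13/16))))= -13/1712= -0.01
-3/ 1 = -3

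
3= 3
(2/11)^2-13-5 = -17.97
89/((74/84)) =3738/37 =101.03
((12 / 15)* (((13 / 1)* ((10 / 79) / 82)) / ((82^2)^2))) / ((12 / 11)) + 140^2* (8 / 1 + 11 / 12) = 25593221805651781 / 146442238064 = 174766.67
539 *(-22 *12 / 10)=-14229.60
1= 1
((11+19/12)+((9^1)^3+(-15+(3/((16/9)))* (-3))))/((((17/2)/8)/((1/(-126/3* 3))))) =-34633/6426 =-5.39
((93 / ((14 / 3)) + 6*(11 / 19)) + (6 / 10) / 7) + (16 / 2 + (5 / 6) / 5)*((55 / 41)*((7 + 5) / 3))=67.31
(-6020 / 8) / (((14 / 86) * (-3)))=1540.83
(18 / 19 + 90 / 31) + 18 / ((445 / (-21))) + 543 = 143109633 / 262105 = 546.00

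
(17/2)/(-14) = -17/28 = -0.61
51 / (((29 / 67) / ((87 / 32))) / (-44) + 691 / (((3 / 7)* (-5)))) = -62645 / 396101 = -0.16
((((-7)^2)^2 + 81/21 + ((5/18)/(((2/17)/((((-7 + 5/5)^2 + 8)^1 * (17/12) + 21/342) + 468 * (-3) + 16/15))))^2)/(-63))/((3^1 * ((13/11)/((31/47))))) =-402868078597050011/13614940842048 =-29590.15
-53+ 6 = -47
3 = 3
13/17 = 0.76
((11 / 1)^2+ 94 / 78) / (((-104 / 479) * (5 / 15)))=-1141457 / 676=-1688.55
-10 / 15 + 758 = 2272 / 3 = 757.33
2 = 2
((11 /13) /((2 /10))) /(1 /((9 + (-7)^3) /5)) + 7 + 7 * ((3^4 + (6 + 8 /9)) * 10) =687563 /117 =5876.61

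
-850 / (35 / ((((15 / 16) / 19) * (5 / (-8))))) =6375 / 8512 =0.75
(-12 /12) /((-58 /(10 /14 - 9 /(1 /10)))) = -625 /406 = -1.54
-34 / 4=-17 / 2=-8.50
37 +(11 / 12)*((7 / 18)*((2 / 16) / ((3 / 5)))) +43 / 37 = 7334053 / 191808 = 38.24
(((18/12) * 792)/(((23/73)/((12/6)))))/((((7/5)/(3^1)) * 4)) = 650430/161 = 4039.94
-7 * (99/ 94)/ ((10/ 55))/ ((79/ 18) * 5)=-68607/ 37130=-1.85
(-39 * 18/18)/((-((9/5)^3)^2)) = 203125/177147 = 1.15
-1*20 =-20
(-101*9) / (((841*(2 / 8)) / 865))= -3145140 / 841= -3739.76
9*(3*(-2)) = -54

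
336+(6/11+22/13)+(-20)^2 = 105568/143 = 738.24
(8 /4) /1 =2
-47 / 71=-0.66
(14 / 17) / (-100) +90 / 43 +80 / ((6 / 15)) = 7386199 / 36550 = 202.08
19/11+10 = 129/11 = 11.73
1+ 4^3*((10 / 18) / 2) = 169 / 9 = 18.78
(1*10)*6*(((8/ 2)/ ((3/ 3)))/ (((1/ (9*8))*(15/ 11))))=12672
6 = 6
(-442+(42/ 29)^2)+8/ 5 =-1843062/ 4205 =-438.30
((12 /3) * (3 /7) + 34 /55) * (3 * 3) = 8082 /385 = 20.99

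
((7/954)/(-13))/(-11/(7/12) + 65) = -49/4005846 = -0.00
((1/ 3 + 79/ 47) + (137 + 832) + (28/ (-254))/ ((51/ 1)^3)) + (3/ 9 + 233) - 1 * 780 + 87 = 404881803242/ 791793819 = 511.35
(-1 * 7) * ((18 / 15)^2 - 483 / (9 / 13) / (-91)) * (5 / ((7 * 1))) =-683 / 15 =-45.53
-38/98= -19/49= -0.39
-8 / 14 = -4 / 7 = -0.57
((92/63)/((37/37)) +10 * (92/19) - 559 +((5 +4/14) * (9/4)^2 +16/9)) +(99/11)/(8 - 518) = -260792551/542640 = -480.60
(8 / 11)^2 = 64 / 121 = 0.53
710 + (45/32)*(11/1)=23215/32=725.47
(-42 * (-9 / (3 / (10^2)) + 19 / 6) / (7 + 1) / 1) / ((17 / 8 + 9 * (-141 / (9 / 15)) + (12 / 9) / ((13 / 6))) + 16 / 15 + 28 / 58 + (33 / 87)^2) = -2044525665 / 2768978581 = -0.74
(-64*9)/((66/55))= -480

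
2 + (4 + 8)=14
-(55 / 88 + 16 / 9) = -173 / 72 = -2.40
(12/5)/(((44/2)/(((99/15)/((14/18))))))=162/175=0.93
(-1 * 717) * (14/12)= -1673/2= -836.50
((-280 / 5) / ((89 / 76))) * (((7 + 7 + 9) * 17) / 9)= -1664096 / 801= -2077.52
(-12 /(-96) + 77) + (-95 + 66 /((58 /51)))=9317 /232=40.16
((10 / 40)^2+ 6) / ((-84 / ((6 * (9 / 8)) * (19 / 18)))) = -1843 / 3584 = -0.51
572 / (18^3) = 143 / 1458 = 0.10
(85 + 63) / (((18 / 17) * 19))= 1258 / 171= 7.36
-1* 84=-84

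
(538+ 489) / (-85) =-1027 / 85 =-12.08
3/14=0.21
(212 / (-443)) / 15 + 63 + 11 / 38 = 15973169 / 252510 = 63.26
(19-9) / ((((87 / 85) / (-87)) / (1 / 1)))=-850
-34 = -34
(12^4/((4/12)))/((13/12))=746496/13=57422.77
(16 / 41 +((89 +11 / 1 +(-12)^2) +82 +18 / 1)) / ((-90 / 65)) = -248.73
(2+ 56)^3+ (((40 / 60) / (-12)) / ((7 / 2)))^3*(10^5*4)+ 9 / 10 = 487869953063 / 2500470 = 195111.30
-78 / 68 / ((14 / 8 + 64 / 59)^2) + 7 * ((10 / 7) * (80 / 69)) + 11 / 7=1772522741 / 136108273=13.02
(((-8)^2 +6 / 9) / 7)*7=194 / 3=64.67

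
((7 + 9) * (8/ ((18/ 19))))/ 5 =1216/ 45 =27.02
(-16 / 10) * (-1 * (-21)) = -168 / 5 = -33.60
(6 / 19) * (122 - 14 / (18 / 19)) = 1930 / 57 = 33.86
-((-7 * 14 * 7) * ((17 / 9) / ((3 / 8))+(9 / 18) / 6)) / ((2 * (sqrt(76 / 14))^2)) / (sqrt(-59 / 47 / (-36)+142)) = 1327753 * sqrt(11295181) / 164380932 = 27.15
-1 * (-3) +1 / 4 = 3.25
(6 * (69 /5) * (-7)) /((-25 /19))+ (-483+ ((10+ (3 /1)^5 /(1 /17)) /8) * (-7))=-3665.88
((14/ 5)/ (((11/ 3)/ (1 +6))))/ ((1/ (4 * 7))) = 8232/ 55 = 149.67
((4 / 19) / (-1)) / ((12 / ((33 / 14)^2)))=-363 / 3724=-0.10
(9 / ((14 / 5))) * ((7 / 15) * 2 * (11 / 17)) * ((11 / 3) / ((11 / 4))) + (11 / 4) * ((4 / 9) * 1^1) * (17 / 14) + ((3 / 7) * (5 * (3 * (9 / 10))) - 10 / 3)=6988 / 1071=6.52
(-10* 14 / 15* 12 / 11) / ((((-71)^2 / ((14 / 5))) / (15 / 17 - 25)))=128576 / 942667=0.14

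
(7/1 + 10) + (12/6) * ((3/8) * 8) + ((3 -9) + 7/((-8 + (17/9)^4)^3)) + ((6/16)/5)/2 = 40893106086962491/2390899225034960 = 17.10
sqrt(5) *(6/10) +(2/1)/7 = 2/7 +3 *sqrt(5)/5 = 1.63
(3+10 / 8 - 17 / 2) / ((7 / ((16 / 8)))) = -17 / 14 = -1.21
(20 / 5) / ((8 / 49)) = 49 / 2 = 24.50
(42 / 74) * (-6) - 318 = -11892 / 37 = -321.41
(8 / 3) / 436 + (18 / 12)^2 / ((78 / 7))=7075 / 34008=0.21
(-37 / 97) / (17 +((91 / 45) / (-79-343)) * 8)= -351315 / 15621947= -0.02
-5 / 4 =-1.25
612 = 612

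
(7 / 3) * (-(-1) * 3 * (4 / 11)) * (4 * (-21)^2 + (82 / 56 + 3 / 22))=543805 / 121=4494.26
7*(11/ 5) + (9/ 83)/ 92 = 588017/ 38180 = 15.40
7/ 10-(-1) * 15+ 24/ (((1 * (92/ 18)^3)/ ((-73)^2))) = 118455449/ 121670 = 973.58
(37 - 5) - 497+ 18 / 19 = -8817 / 19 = -464.05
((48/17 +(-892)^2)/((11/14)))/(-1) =-189368704/187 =-1012666.87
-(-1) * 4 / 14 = 2 / 7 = 0.29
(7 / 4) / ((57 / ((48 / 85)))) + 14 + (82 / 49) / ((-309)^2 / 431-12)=100233419288 / 7146602715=14.03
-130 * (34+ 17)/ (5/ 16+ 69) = -106080/ 1109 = -95.65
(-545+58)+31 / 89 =-43312 / 89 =-486.65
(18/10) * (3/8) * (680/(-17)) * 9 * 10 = -2430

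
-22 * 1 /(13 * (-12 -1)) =22 /169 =0.13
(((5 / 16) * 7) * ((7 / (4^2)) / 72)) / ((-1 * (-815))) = 49 / 3004416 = 0.00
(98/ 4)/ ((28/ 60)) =52.50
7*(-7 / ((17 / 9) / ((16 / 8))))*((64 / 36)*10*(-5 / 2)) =39200 / 17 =2305.88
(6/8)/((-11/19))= -57/44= -1.30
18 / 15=6 / 5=1.20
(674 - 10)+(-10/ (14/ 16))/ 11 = 51048/ 77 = 662.96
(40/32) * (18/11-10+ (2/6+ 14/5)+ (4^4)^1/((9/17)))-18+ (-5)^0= 230039/396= 580.91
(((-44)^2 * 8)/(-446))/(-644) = 0.05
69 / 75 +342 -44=298.92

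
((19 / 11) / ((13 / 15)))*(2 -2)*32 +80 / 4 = 20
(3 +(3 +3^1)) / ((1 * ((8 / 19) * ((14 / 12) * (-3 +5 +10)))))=171 / 112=1.53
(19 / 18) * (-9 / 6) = -19 / 12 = -1.58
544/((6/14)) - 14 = 3766/3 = 1255.33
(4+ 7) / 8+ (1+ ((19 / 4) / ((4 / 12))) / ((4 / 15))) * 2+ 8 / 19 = 8411 / 76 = 110.67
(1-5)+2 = -2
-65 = -65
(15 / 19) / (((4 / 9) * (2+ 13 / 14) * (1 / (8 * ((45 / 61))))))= 170100 / 47519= 3.58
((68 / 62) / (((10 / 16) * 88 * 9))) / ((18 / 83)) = 1411 / 138105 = 0.01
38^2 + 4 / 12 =4333 / 3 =1444.33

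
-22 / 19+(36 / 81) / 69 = -13586 / 11799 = -1.15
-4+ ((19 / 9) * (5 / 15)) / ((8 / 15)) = -193 / 72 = -2.68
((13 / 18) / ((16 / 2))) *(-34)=-221 / 72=-3.07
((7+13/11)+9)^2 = 35721/121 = 295.21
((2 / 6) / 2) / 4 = 1 / 24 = 0.04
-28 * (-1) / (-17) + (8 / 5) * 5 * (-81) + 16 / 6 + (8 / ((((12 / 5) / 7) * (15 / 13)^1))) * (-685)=-2218378 / 153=-14499.20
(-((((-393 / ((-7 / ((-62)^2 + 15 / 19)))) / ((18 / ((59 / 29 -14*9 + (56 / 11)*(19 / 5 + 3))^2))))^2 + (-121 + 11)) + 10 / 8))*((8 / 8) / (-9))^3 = 6873674565353178578126122309 / 546765287433750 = 12571526984850.96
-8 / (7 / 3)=-3.43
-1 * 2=-2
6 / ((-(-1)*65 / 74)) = 444 / 65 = 6.83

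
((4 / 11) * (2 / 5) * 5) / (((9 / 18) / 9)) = 144 / 11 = 13.09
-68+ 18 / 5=-322 / 5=-64.40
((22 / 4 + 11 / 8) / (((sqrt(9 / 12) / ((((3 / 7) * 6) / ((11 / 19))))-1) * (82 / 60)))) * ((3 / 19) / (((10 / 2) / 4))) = -4062960 / 6150943-457380 * sqrt(3) / 6150943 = -0.79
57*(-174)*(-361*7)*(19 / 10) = 238096467 / 5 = 47619293.40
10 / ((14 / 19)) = 95 / 7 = 13.57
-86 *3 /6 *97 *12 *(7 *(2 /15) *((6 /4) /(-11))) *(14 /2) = 2452548 /55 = 44591.78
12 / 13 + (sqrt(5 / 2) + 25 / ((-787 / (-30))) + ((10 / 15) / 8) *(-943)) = -9417505 / 122772 + sqrt(10) / 2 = -75.13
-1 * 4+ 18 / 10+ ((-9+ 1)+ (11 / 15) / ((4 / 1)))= -601 / 60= -10.02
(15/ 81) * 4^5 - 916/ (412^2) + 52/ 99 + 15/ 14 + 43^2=179997355807/ 88224444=2040.22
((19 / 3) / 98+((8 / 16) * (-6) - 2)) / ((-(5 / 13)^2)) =245219 / 7350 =33.36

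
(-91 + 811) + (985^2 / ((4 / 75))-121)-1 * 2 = 72769263 / 4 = 18192315.75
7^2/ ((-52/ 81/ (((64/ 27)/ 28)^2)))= -64/ 117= -0.55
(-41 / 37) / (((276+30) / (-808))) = 16564 / 5661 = 2.93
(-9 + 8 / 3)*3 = -19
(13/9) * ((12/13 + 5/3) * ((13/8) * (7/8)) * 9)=9191/192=47.87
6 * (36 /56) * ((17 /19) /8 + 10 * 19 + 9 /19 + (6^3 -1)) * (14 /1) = 1664523 /76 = 21901.62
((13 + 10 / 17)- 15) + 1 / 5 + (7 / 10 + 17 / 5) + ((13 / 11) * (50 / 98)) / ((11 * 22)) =16025077 / 5543615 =2.89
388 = 388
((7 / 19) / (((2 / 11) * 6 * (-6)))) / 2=-77 / 2736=-0.03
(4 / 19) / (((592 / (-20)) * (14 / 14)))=-5 / 703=-0.01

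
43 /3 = 14.33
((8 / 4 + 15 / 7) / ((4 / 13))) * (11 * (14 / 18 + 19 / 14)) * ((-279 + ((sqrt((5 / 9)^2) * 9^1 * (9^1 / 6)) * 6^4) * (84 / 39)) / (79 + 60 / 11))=28163770877 / 364168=77337.30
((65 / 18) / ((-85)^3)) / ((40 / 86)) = -559 / 44217000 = -0.00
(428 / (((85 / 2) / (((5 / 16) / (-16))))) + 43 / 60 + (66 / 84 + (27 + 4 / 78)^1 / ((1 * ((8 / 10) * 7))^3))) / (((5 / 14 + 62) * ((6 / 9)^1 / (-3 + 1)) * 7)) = -11802841 / 1176462560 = -0.01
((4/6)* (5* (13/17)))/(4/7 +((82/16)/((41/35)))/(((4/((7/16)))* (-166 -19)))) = 17239040/3847083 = 4.48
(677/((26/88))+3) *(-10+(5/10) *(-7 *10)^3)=-5115628770/13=-393509905.38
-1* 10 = -10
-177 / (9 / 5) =-295 / 3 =-98.33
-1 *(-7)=7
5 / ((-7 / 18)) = -90 / 7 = -12.86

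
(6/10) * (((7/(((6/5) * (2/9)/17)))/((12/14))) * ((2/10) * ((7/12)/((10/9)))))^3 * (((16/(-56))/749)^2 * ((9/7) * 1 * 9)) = 77394297393/468951040000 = 0.17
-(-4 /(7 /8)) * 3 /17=96 /119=0.81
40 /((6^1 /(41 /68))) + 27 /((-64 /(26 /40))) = 244499 /65280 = 3.75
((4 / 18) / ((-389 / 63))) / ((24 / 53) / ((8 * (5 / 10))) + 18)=-371 / 186720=-0.00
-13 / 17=-0.76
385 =385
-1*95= -95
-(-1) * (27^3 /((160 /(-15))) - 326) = -69481 /32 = -2171.28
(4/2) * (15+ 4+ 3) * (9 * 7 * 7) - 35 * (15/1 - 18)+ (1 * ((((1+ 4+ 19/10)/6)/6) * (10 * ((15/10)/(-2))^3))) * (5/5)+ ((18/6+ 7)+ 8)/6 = 4994865/256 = 19511.19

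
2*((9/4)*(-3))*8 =-108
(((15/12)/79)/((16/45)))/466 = 225/2356096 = 0.00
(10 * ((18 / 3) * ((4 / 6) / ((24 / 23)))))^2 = 13225 / 9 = 1469.44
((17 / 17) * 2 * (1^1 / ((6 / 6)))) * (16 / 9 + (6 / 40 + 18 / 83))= 32041 / 7470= 4.29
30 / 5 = 6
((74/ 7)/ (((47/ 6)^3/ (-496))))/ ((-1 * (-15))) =-2642688/ 3633805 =-0.73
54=54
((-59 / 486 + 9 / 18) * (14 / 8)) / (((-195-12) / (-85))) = 595 / 2187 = 0.27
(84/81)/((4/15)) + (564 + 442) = 9089/9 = 1009.89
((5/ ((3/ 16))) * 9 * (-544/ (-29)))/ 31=145.23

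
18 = 18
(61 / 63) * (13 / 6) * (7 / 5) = 793 / 270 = 2.94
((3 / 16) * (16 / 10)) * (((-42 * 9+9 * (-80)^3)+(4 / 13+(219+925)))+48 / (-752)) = -1689011895 / 1222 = -1382170.13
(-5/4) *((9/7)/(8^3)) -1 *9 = -129069/14336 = -9.00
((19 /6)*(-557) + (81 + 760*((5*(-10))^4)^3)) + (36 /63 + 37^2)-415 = 7792968749999999999969413 /42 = 185546874999999999999271.70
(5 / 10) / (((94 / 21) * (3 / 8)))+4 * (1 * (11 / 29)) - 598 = -812600 / 1363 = -596.18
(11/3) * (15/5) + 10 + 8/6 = 67/3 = 22.33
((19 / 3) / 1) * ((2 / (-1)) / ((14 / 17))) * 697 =-10720.52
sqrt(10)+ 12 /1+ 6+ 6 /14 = sqrt(10)+ 129 /7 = 21.59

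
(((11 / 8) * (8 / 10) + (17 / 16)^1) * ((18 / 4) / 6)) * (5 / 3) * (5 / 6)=865 / 384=2.25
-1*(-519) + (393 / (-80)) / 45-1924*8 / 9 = -4288793 / 3600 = -1191.33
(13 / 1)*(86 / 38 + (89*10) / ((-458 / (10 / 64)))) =3546777 / 139232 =25.47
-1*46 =-46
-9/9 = -1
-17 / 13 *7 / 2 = -119 / 26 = -4.58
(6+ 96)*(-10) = -1020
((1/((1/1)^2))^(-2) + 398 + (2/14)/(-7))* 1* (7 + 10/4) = 185725/49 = 3790.31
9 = 9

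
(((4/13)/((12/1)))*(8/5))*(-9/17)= -24/1105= -0.02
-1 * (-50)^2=-2500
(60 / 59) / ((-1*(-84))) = 0.01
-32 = -32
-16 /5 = -3.20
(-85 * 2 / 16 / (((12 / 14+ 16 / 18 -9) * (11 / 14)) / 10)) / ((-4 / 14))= -1311975 / 20108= -65.25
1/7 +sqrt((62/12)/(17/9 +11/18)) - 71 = -496/7 +sqrt(465)/15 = -69.42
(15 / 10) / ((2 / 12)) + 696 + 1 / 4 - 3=2809 / 4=702.25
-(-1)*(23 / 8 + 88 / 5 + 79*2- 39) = 5579 / 40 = 139.48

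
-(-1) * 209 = 209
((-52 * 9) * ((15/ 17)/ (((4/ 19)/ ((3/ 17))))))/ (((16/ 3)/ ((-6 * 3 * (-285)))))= -769769325/ 2312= -332945.21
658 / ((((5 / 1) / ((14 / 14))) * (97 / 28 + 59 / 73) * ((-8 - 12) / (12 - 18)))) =9.24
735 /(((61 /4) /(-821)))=-2413740 /61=-39569.51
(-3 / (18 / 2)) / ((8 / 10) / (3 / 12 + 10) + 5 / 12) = -820 / 1217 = -0.67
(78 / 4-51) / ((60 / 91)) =-1911 / 40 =-47.78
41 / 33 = 1.24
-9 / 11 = -0.82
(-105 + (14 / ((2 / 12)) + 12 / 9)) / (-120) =59 / 360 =0.16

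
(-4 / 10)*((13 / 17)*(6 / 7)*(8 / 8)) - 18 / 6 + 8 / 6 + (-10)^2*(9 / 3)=532057 / 1785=298.07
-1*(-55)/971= 55/971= 0.06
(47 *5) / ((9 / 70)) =16450 / 9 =1827.78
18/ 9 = 2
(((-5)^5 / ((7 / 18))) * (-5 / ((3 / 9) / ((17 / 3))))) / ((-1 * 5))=-136607.14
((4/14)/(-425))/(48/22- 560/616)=-11/20825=-0.00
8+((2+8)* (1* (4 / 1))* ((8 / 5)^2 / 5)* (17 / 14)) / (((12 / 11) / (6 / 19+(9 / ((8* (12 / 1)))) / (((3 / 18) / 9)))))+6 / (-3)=128.60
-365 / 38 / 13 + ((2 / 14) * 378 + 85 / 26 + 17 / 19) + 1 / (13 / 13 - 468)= 57.42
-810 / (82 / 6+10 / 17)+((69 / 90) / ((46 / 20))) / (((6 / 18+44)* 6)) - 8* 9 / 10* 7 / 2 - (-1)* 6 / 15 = -236761369 / 2900730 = -81.62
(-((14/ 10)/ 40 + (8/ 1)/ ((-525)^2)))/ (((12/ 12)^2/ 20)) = -0.70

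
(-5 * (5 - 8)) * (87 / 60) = 87 / 4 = 21.75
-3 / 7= -0.43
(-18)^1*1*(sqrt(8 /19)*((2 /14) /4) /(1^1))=-9*sqrt(38) /133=-0.42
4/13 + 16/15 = 268/195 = 1.37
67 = 67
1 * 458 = 458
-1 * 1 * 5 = -5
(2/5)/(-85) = -2/425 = -0.00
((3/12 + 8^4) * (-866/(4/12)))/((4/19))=-404398185/8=-50549773.12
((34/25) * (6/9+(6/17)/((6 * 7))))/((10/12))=964/875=1.10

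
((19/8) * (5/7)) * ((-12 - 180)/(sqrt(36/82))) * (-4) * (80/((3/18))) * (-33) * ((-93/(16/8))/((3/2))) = 746380800 * sqrt(82)/7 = 965537943.39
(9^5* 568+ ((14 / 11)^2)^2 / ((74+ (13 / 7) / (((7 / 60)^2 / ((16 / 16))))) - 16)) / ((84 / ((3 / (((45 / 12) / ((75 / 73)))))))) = 81876335624763040 / 249487281197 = 328178.40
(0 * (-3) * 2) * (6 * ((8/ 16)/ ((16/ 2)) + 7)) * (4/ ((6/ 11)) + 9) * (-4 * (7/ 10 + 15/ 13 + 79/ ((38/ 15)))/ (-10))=0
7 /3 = 2.33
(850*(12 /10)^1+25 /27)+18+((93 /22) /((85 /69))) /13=682093069 /656370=1039.19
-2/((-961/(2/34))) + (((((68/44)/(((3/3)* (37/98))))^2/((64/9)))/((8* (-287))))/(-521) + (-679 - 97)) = -5741882867739349729/7399334778546304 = -776.00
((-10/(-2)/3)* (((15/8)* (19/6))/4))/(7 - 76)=-475/13248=-0.04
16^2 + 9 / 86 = 22025 / 86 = 256.10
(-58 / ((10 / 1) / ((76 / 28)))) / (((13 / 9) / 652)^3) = -111332487949632 / 76895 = -1447850808.89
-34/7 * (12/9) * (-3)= 136/7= 19.43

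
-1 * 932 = -932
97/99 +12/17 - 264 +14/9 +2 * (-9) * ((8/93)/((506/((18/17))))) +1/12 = -1251235723/4799916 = -260.68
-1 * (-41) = 41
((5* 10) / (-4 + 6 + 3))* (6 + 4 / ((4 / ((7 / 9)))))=610 / 9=67.78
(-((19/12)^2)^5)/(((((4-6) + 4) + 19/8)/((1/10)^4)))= -6131066257801/2708884684800000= -0.00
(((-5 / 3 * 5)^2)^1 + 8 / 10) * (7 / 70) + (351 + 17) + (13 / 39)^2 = 168811 / 450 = 375.14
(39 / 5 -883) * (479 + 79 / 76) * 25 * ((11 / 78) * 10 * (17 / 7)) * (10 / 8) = -155492066125 / 3458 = -44965895.35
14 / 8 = 1.75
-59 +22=-37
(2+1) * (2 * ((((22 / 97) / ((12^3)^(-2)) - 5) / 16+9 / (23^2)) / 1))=104251917585 / 410504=253960.78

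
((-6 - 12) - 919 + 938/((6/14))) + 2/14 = 26288/21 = 1251.81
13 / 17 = 0.76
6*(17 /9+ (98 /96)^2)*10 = 11255 /64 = 175.86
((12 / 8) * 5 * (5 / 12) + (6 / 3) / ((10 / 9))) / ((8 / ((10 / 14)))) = 197 / 448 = 0.44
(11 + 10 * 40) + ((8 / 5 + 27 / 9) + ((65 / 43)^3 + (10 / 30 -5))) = 494200523 / 1192605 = 414.39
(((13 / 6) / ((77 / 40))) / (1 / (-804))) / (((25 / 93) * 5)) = -1296048 / 1925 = -673.27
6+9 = 15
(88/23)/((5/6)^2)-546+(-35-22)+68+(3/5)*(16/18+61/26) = -527.55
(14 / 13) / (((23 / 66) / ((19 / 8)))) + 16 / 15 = 75403 / 8970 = 8.41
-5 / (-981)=5 / 981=0.01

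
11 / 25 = 0.44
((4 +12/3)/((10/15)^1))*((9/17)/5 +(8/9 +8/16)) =4574/255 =17.94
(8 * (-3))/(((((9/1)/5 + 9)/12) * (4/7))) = -140/3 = -46.67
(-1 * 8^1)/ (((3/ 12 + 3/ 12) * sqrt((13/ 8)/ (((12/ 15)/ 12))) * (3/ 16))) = -512 * sqrt(390)/ 585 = -17.28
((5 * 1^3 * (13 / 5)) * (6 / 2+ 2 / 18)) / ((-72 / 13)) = -1183 / 162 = -7.30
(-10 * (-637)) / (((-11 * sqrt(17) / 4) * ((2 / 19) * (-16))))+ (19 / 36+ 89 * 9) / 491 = 335.20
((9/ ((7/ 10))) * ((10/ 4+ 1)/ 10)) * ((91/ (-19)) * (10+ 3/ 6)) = -226.30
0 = 0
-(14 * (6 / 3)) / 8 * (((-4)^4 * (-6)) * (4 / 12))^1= 1792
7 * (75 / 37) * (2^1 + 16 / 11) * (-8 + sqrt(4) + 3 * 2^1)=0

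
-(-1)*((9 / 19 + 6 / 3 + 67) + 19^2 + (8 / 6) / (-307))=7532783 / 17499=430.47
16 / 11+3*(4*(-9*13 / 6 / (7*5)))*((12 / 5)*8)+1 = -242379 / 1925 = -125.91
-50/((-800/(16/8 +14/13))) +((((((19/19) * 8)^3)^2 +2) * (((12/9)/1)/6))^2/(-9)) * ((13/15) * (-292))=3014418207378491/31590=95423178454.53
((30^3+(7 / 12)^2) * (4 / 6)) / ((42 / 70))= 30000.38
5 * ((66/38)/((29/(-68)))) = -11220/551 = -20.36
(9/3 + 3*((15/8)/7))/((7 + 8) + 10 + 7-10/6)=639/5096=0.13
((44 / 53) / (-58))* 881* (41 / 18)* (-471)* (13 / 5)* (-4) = -3243810284 / 23055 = -140698.78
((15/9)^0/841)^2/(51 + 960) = 1/715061091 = 0.00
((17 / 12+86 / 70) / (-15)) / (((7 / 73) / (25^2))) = -2027575 / 1764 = -1149.42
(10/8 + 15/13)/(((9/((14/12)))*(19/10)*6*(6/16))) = 4375/60021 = 0.07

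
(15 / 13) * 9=10.38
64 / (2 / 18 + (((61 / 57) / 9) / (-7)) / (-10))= 2298240 / 4051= 567.33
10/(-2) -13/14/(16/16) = -83/14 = -5.93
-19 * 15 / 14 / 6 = -95 / 28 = -3.39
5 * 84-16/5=2084/5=416.80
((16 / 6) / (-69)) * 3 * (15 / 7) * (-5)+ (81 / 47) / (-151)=1406359 / 1142617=1.23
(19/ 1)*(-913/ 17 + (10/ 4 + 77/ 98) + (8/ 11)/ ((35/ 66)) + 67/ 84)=-6545747/ 7140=-916.77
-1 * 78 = -78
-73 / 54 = -1.35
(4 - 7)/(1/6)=-18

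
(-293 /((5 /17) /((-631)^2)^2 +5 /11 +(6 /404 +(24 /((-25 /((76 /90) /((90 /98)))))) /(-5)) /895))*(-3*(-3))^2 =-10732474699277512956937593750 /205650054411633833598559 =-52188.05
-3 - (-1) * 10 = 7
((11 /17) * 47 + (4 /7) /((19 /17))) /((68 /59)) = 4125103 /153748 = 26.83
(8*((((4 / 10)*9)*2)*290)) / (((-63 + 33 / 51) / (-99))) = 7028208 / 265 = 26521.54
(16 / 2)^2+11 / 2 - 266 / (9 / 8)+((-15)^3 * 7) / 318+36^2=503122 / 477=1054.76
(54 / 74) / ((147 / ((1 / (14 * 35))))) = 9 / 888370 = 0.00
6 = 6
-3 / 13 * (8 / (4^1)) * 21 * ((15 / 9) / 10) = -1.62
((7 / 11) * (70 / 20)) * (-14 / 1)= -343 / 11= -31.18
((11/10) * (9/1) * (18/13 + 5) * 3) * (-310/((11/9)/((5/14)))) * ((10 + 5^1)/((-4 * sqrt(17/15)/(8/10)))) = 9378585 * sqrt(255)/3094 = 48404.65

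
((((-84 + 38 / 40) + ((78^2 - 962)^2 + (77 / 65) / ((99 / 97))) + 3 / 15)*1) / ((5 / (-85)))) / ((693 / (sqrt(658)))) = -1043620435919*sqrt(658) / 1621620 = -16508454.97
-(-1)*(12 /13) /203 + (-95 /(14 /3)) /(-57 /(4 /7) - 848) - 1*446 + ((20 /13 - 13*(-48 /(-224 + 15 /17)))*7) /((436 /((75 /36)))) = -22137789737807293 /49634512574556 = -446.02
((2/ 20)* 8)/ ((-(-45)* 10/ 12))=8/ 375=0.02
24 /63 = 8 /21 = 0.38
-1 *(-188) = 188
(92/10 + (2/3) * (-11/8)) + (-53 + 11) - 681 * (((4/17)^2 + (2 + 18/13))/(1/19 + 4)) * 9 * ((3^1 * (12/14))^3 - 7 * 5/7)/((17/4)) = -1490485458063577/101210649540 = -14726.57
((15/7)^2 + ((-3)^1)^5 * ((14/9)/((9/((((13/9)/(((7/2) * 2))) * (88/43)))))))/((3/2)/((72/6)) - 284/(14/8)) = 664696/8200143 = 0.08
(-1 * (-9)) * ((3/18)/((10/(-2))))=-3/10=-0.30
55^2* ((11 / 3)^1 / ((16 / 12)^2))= 99825 / 16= 6239.06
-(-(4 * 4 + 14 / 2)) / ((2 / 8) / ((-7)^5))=-1546244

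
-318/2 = -159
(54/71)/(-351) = -2/923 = -0.00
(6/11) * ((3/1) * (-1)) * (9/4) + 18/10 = -207/110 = -1.88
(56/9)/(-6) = -28/27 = -1.04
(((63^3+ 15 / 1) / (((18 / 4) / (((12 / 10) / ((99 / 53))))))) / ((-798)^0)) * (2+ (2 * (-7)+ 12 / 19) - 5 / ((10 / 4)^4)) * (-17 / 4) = 2050583752016 / 1175625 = 1744249.87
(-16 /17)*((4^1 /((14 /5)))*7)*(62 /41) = -9920 /697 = -14.23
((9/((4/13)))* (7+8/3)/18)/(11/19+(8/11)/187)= 14734291/546696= 26.95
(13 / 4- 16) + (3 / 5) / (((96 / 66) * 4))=-4047 / 320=-12.65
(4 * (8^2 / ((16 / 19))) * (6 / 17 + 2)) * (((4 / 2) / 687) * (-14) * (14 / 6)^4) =-817492480 / 945999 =-864.16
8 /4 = 2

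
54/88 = 27/44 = 0.61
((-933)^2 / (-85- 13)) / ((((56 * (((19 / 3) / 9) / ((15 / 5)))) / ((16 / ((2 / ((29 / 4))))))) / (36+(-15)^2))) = -533687230521 / 52136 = -10236443.73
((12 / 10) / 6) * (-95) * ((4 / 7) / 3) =-76 / 21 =-3.62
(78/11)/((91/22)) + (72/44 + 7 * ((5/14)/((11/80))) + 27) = 48.53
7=7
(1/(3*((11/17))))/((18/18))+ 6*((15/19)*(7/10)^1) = 2402/627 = 3.83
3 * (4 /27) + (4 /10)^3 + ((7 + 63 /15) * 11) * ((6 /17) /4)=217624 /19125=11.38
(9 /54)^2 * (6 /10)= 1 /60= 0.02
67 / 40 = 1.68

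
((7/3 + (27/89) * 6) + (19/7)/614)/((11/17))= 81116435/12623226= 6.43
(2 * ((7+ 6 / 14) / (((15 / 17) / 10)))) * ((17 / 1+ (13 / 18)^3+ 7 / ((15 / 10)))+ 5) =9958702 / 2187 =4553.59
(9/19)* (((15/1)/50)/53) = 27/10070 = 0.00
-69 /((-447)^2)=-23 /66603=-0.00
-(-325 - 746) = 1071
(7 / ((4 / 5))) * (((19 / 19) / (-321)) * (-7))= 245 / 1284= 0.19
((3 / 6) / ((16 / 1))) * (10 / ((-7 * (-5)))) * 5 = 0.04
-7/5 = -1.40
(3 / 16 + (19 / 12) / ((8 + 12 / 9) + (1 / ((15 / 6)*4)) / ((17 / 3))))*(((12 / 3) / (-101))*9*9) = -116073 / 101404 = -1.14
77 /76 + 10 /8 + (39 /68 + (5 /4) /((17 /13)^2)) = 19590 /5491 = 3.57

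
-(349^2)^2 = -14835483601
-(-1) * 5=5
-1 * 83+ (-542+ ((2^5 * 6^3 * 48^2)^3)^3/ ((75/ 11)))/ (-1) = -241572374653762219603573969505468086288857838173281658400413831981/ 25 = -9662894986150488784142959000000000000000000000000000000000000000.00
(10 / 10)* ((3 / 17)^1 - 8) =-7.82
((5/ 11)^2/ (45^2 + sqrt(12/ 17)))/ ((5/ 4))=229500/ 2811661391- 40*sqrt(51)/ 8434984173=0.00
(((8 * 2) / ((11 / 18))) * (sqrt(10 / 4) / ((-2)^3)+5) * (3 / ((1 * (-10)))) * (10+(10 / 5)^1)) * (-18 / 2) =46656 / 11 -2916 * sqrt(10) / 55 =4073.80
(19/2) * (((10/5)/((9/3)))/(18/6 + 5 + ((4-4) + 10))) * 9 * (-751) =-14269/6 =-2378.17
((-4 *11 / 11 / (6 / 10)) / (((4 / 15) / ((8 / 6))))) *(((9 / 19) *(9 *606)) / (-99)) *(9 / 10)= 163620 / 209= 782.87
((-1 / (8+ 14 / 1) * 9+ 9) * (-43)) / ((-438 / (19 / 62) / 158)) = 4066209 / 99572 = 40.84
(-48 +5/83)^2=15832441/6889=2298.22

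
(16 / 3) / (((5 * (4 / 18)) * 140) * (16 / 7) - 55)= 48 / 2705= 0.02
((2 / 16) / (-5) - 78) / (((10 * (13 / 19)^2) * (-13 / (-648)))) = -91261161 / 109850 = -830.78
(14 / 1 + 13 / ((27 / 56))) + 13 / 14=15835 / 378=41.89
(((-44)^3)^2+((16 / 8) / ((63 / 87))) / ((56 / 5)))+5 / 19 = 81067538404927 / 11172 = 7256313856.51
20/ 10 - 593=-591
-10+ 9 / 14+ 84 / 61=-7.98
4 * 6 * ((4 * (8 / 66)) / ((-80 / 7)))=-56 / 55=-1.02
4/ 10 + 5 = 27/ 5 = 5.40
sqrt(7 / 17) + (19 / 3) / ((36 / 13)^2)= sqrt(119) / 17 + 3211 / 3888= 1.47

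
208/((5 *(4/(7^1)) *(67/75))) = 81.49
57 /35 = 1.63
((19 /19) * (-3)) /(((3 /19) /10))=-190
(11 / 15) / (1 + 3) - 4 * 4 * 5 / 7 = -4723 / 420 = -11.25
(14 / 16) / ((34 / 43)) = 301 / 272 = 1.11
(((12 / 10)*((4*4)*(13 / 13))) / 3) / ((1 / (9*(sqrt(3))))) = 99.77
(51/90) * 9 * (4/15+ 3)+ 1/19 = 15877/950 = 16.71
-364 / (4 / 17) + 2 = -1545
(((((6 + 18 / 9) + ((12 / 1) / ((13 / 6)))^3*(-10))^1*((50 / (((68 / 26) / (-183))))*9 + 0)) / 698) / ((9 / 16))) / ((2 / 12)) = 815792918400 / 1002677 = 813614.87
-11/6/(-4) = 11/24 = 0.46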